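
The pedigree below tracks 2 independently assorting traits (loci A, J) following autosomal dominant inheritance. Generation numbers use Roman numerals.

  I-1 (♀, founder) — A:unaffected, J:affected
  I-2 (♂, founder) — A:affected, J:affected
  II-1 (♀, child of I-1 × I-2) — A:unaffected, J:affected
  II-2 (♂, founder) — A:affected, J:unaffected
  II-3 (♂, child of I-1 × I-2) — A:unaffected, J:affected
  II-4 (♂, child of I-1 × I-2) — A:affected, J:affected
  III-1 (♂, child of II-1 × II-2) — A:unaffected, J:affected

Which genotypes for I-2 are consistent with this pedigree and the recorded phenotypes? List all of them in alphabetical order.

I-2 ∈ {Aa JJ, Aa Jj}

A/I-1 un ·: aa
A/I-2 aff ·: Aa
A/II-1 un I-1×I-2: aa
A/II-2 aff ·: Aa
A/II-3 un I-1×I-2: aa
A/II-4 aff I-1×I-2: Aa
A/III-1 un II-1×II-2: aa
⇒ A over [I-1,I-2,II-1,II-2,II-3,II-4,III-1]: 1 consistent
J/I-1 aff ·: Jj|JJ
J/I-2 aff ·: Jj|JJ
J/II-1 aff I-1×I-2: Jj|JJ
J/II-2 un ·: jj
J/II-3 aff I-1×I-2: Jj|JJ
J/II-4 aff I-1×I-2: Jj|JJ
J/III-1 aff II-1×II-2: Jj
⇒ J over [I-1,I-2,II-1,II-2,II-3,II-4,III-1]: 25 consistent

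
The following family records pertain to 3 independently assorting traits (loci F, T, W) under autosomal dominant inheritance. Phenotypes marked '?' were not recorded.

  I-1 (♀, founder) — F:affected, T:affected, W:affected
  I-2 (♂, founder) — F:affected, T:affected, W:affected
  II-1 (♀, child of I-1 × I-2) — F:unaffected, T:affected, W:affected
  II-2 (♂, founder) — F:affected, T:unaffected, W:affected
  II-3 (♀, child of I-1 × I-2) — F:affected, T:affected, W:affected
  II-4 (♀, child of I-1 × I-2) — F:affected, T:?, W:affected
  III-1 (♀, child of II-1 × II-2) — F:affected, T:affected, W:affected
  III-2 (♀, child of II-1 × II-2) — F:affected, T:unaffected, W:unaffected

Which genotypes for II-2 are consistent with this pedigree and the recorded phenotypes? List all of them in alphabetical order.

F/I-1 aff ·: Ff
F/I-2 aff ·: Ff
F/II-1 un I-1×I-2: ff
F/II-2 aff ·: Ff|FF
F/II-3 aff I-1×I-2: Ff|FF
F/II-4 aff I-1×I-2: Ff|FF
F/III-1 aff II-1×II-2: Ff
F/III-2 aff II-1×II-2: Ff
⇒ F over [I-1,I-2,II-1,II-2,II-3,II-4,III-1,III-2]: 8 consistent
T/I-1 aff ·: Tt|TT
T/I-2 aff ·: Tt|TT
T/II-1 aff I-1×I-2: Tt
T/II-2 un ·: tt
T/II-3 aff I-1×I-2: Tt|TT
T/II-4 ? I-1×I-2: tt|Tt|TT
T/III-1 aff II-1×II-2: Tt
T/III-2 un II-1×II-2: tt
⇒ T over [I-1,I-2,II-1,II-2,II-3,II-4,III-1,III-2]: 14 consistent
W/I-1 aff ·: Ww|WW
W/I-2 aff ·: Ww|WW
W/II-1 aff I-1×I-2: Ww
W/II-2 aff ·: Ww
W/II-3 aff I-1×I-2: Ww|WW
W/II-4 aff I-1×I-2: Ww|WW
W/III-1 aff II-1×II-2: Ww|WW
W/III-2 un II-1×II-2: ww
⇒ W over [I-1,I-2,II-1,II-2,II-3,II-4,III-1,III-2]: 24 consistent

II-2 ∈ {FF tt Ww, Ff tt Ww}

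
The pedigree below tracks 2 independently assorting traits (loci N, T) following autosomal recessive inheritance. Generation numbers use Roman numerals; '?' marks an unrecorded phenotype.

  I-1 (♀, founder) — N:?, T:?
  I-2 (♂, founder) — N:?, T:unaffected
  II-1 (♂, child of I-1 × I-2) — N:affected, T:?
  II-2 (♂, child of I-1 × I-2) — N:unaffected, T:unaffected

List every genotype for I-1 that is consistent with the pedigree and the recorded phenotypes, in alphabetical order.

N/I-1 ? ·: Nn|nn
N/I-2 ? ·: Nn|nn
N/II-1 aff I-1×I-2: nn
N/II-2 un I-1×I-2: NN|Nn
⇒ N over [I-1,I-2,II-1,II-2]: 4 consistent
T/I-1 ? ·: TT|Tt|tt
T/I-2 un ·: TT|Tt
T/II-1 ? I-1×I-2: TT|Tt|tt
T/II-2 un I-1×I-2: TT|Tt
⇒ T over [I-1,I-2,II-1,II-2]: 18 consistent

I-1 ∈ {Nn TT, Nn Tt, Nn tt, nn TT, nn Tt, nn tt}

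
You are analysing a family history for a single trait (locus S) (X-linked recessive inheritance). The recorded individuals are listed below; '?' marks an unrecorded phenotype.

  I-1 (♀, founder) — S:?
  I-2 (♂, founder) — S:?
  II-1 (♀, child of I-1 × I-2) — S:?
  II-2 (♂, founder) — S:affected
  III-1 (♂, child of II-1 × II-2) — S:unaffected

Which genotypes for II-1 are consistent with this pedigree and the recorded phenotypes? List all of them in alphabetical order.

S/I-1 ? ·: X^SX^S|X^SX^s|X^sX^s
S/I-2 ? ·: X^SY|X^sY
S/II-1 ? I-1×I-2: X^SX^S|X^SX^s
S/II-2 aff ·: X^sY
S/III-1 un II-1×II-2: X^SY
⇒ S over [I-1,I-2,II-1,II-2,III-1]: 6 consistent

II-1 ∈ {X^SX^S, X^SX^s}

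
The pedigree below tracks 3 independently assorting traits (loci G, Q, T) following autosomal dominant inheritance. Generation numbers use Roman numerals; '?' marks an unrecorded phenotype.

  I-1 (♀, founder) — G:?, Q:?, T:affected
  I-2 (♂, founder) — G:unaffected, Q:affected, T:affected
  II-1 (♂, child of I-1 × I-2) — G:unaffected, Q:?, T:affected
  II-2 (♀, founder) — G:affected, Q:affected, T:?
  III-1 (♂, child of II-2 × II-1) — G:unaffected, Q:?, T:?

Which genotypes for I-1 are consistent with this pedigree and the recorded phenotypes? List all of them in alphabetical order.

G/I-1 ? ·: gg|Gg
G/I-2 un ·: gg
G/II-1 un I-1×I-2: gg
G/II-2 aff ·: Gg
G/III-1 un II-2×II-1: gg
⇒ G over [I-1,I-2,II-1,II-2,III-1]: 2 consistent
Q/I-1 ? ·: qq|Qq|QQ
Q/I-2 aff ·: Qq|QQ
Q/II-1 ? I-1×I-2: qq|Qq|QQ
Q/II-2 aff ·: Qq|QQ
Q/III-1 ? II-2×II-1: qq|Qq|QQ
⇒ Q over [I-1,I-2,II-1,II-2,III-1]: 43 consistent
T/I-1 aff ·: Tt|TT
T/I-2 aff ·: Tt|TT
T/II-1 aff I-1×I-2: Tt|TT
T/II-2 ? ·: tt|Tt|TT
T/III-1 ? II-2×II-1: tt|Tt|TT
⇒ T over [I-1,I-2,II-1,II-2,III-1]: 37 consistent

I-1 ∈ {Gg QQ TT, Gg QQ Tt, Gg Qq TT, Gg Qq Tt, Gg qq TT, Gg qq Tt, gg QQ TT, gg QQ Tt, gg Qq TT, gg Qq Tt, gg qq TT, gg qq Tt}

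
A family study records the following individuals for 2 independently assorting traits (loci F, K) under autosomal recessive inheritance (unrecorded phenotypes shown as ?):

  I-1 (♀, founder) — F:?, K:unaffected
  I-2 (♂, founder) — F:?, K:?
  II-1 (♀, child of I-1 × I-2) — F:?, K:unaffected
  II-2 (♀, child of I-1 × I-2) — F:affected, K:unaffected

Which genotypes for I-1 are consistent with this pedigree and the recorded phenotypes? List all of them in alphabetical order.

F/I-1 ? ·: Ff|ff
F/I-2 ? ·: Ff|ff
F/II-1 ? I-1×I-2: FF|Ff|ff
F/II-2 aff I-1×I-2: ff
⇒ F over [I-1,I-2,II-1,II-2]: 8 consistent
K/I-1 un ·: KK|Kk
K/I-2 ? ·: KK|Kk|kk
K/II-1 un I-1×I-2: KK|Kk
K/II-2 un I-1×I-2: KK|Kk
⇒ K over [I-1,I-2,II-1,II-2]: 15 consistent

I-1 ∈ {Ff KK, Ff Kk, ff KK, ff Kk}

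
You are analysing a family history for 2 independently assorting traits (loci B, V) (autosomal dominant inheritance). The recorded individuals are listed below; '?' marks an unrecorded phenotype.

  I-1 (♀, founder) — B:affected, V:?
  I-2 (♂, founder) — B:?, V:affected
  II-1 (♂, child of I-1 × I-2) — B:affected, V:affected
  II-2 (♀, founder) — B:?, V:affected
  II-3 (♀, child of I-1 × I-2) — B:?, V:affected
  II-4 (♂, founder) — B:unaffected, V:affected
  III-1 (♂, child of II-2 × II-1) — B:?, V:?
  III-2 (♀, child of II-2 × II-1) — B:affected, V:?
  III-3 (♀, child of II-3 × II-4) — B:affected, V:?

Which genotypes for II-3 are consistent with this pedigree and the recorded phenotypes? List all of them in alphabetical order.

II-3 ∈ {BB VV, BB Vv, Bb VV, Bb Vv}

B/I-1 aff ·: Bb|BB
B/I-2 ? ·: bb|Bb|BB
B/II-1 aff I-1×I-2: Bb|BB
B/II-2 ? ·: bb|Bb|BB
B/II-3 ? I-1×I-2: Bb|BB
B/II-4 un ·: bb
B/III-1 ? II-2×II-1: bb|Bb|BB
B/III-2 aff II-2×II-1: Bb|BB
B/III-3 aff II-3×II-4: Bb
⇒ B over [I-1,I-2,II-1,II-2,II-3,II-4,III-1,III-2,III-3]: 138 consistent
V/I-1 ? ·: vv|Vv|VV
V/I-2 aff ·: Vv|VV
V/II-1 aff I-1×I-2: Vv|VV
V/II-2 aff ·: Vv|VV
V/II-3 aff I-1×I-2: Vv|VV
V/II-4 aff ·: Vv|VV
V/III-1 ? II-2×II-1: vv|Vv|VV
V/III-2 ? II-2×II-1: vv|Vv|VV
V/III-3 ? II-3×II-4: vv|Vv|VV
⇒ V over [I-1,I-2,II-1,II-2,II-3,II-4,III-1,III-2,III-3]: 577 consistent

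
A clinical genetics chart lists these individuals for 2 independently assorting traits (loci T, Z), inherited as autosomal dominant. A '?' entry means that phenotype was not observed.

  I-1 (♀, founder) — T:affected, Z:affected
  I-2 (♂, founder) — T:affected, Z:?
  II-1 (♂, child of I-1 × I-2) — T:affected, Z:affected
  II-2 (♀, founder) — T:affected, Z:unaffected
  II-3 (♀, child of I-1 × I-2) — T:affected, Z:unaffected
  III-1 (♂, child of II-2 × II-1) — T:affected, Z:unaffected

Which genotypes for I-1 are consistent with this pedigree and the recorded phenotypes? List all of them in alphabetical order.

T/I-1 aff ·: Tt|TT
T/I-2 aff ·: Tt|TT
T/II-1 aff I-1×I-2: Tt|TT
T/II-2 aff ·: Tt|TT
T/II-3 aff I-1×I-2: Tt|TT
T/III-1 aff II-2×II-1: Tt|TT
⇒ T over [I-1,I-2,II-1,II-2,II-3,III-1]: 45 consistent
Z/I-1 aff ·: Zz
Z/I-2 ? ·: zz|Zz
Z/II-1 aff I-1×I-2: Zz
Z/II-2 un ·: zz
Z/II-3 un I-1×I-2: zz
Z/III-1 un II-2×II-1: zz
⇒ Z over [I-1,I-2,II-1,II-2,II-3,III-1]: 2 consistent

I-1 ∈ {TT Zz, Tt Zz}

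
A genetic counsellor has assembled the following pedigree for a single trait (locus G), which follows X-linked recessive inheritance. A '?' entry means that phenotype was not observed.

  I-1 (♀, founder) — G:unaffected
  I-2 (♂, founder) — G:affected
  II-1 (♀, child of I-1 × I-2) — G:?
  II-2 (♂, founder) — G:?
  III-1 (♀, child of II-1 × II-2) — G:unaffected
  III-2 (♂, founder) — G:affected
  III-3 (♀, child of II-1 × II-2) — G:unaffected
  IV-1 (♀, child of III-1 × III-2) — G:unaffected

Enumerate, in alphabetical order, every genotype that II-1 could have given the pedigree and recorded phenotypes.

II-1 ∈ {X^GX^g, X^gX^g}

G/I-1 un ·: X^GX^G|X^GX^g
G/I-2 aff ·: X^gY
G/II-1 ? I-1×I-2: X^GX^g|X^gX^g
G/II-2 ? ·: X^GY|X^gY
G/III-1 un II-1×II-2: X^GX^G|X^GX^g
G/III-2 aff ·: X^gY
G/III-3 un II-1×II-2: X^GX^G|X^GX^g
G/IV-1 un III-1×III-2: X^GX^g
⇒ G over [I-1,I-2,II-1,II-2,III-1,III-2,III-3,IV-1]: 11 consistent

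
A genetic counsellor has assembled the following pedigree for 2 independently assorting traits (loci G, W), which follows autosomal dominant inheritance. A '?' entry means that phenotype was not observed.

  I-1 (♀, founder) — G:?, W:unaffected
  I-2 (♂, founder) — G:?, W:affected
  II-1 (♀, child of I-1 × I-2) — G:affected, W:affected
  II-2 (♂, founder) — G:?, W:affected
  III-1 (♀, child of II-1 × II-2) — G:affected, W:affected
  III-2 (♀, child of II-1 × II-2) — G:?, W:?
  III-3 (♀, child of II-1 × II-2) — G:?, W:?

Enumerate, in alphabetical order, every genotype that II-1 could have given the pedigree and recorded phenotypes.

G/I-1 ? ·: gg|Gg|GG
G/I-2 ? ·: gg|Gg|GG
G/II-1 aff I-1×I-2: Gg|GG
G/II-2 ? ·: gg|Gg|GG
G/III-1 aff II-1×II-2: Gg|GG
G/III-2 ? II-1×II-2: gg|Gg|GG
G/III-3 ? II-1×II-2: gg|Gg|GG
⇒ G over [I-1,I-2,II-1,II-2,III-1,III-2,III-3]: 250 consistent
W/I-1 un ·: ww
W/I-2 aff ·: Ww|WW
W/II-1 aff I-1×I-2: Ww
W/II-2 aff ·: Ww|WW
W/III-1 aff II-1×II-2: Ww|WW
W/III-2 ? II-1×II-2: ww|Ww|WW
W/III-3 ? II-1×II-2: ww|Ww|WW
⇒ W over [I-1,I-2,II-1,II-2,III-1,III-2,III-3]: 52 consistent

II-1 ∈ {GG Ww, Gg Ww}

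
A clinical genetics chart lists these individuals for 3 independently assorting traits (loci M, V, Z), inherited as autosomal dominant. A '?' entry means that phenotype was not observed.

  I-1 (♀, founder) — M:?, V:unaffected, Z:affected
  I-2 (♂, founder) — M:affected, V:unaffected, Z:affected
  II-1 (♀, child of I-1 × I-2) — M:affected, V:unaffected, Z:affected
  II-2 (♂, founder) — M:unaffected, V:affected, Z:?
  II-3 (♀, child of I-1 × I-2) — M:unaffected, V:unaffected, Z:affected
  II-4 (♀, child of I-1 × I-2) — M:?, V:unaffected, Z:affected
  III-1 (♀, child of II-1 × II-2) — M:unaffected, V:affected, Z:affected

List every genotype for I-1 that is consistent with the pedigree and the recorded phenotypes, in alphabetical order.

M/I-1 ? ·: mm|Mm
M/I-2 aff ·: Mm
M/II-1 aff I-1×I-2: Mm
M/II-2 un ·: mm
M/II-3 un I-1×I-2: mm
M/II-4 ? I-1×I-2: mm|Mm|MM
M/III-1 un II-1×II-2: mm
⇒ M over [I-1,I-2,II-1,II-2,II-3,II-4,III-1]: 5 consistent
V/I-1 un ·: vv
V/I-2 un ·: vv
V/II-1 un I-1×I-2: vv
V/II-2 aff ·: Vv|VV
V/II-3 un I-1×I-2: vv
V/II-4 un I-1×I-2: vv
V/III-1 aff II-1×II-2: Vv
⇒ V over [I-1,I-2,II-1,II-2,II-3,II-4,III-1]: 2 consistent
Z/I-1 aff ·: Zz|ZZ
Z/I-2 aff ·: Zz|ZZ
Z/II-1 aff I-1×I-2: Zz|ZZ
Z/II-2 ? ·: zz|Zz|ZZ
Z/II-3 aff I-1×I-2: Zz|ZZ
Z/II-4 aff I-1×I-2: Zz|ZZ
Z/III-1 aff II-1×II-2: Zz|ZZ
⇒ Z over [I-1,I-2,II-1,II-2,II-3,II-4,III-1]: 112 consistent

I-1 ∈ {Mm vv ZZ, Mm vv Zz, mm vv ZZ, mm vv Zz}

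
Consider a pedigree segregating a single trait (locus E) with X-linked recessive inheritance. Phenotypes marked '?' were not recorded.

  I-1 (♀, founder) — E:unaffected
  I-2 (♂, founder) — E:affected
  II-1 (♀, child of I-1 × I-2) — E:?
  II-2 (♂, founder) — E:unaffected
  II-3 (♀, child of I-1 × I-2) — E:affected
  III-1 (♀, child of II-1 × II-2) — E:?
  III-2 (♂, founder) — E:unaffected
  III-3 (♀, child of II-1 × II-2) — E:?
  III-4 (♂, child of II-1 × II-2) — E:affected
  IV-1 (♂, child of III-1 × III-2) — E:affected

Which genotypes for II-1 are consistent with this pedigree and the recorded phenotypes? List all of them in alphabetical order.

E/I-1 un ·: X^EX^e
E/I-2 aff ·: X^eY
E/II-1 ? I-1×I-2: X^EX^e|X^eX^e
E/II-2 un ·: X^EY
E/II-3 aff I-1×I-2: X^eX^e
E/III-1 ? II-1×II-2: X^EX^e
E/III-2 un ·: X^EY
E/III-3 ? II-1×II-2: X^EX^E|X^EX^e
E/III-4 aff II-1×II-2: X^eY
E/IV-1 aff III-1×III-2: X^eY
⇒ E over [I-1,I-2,II-1,II-2,II-3,III-1,III-2,III-3,III-4,IV-1]: 3 consistent

II-1 ∈ {X^EX^e, X^eX^e}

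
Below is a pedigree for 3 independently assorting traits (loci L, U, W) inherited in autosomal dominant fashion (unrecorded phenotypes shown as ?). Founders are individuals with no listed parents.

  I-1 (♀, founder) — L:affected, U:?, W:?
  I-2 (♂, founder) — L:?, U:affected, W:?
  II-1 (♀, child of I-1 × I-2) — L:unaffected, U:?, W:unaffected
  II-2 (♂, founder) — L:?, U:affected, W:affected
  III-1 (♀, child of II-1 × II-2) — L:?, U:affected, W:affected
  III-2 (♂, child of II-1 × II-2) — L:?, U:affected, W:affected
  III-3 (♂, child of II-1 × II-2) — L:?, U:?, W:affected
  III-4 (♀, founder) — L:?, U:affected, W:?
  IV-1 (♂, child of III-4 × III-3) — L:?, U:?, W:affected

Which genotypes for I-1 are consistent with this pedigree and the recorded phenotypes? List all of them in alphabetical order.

L/I-1 aff ·: Ll
L/I-2 ? ·: ll|Ll
L/II-1 un I-1×I-2: ll
L/II-2 ? ·: ll|Ll|LL
L/III-1 ? II-1×II-2: ll|Ll
L/III-2 ? II-1×II-2: ll|Ll
L/III-3 ? II-1×II-2: ll|Ll
L/III-4 ? ·: ll|Ll|LL
L/IV-1 ? III-4×III-3: ll|Ll|LL
⇒ L over [I-1,I-2,II-1,II-2,III-1,III-2,III-3,III-4,IV-1]: 110 consistent
U/I-1 ? ·: uu|Uu|UU
U/I-2 aff ·: Uu|UU
U/II-1 ? I-1×I-2: uu|Uu|UU
U/II-2 aff ·: Uu|UU
U/III-1 aff II-1×II-2: Uu|UU
U/III-2 aff II-1×II-2: Uu|UU
U/III-3 ? II-1×II-2: uu|Uu|UU
U/III-4 aff ·: Uu|UU
U/IV-1 ? III-4×III-3: uu|Uu|UU
⇒ U over [I-1,I-2,II-1,II-2,III-1,III-2,III-3,III-4,IV-1]: 546 consistent
W/I-1 ? ·: ww|Ww
W/I-2 ? ·: ww|Ww
W/II-1 un I-1×I-2: ww
W/II-2 aff ·: Ww|WW
W/III-1 aff II-1×II-2: Ww
W/III-2 aff II-1×II-2: Ww
W/III-3 aff II-1×II-2: Ww
W/III-4 ? ·: ww|Ww|WW
W/IV-1 aff III-4×III-3: Ww|WW
⇒ W over [I-1,I-2,II-1,II-2,III-1,III-2,III-3,III-4,IV-1]: 40 consistent

I-1 ∈ {Ll UU Ww, Ll UU ww, Ll Uu Ww, Ll Uu ww, Ll uu Ww, Ll uu ww}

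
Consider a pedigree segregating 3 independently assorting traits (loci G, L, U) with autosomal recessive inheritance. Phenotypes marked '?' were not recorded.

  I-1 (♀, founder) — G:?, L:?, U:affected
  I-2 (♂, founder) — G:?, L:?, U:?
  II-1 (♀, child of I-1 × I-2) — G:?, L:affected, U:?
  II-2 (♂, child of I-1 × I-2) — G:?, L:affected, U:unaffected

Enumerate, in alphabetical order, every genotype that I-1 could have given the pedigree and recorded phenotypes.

G/I-1 ? ·: GG|Gg|gg
G/I-2 ? ·: GG|Gg|gg
G/II-1 ? I-1×I-2: GG|Gg|gg
G/II-2 ? I-1×I-2: GG|Gg|gg
⇒ G over [I-1,I-2,II-1,II-2]: 29 consistent
L/I-1 ? ·: Ll|ll
L/I-2 ? ·: Ll|ll
L/II-1 aff I-1×I-2: ll
L/II-2 aff I-1×I-2: ll
⇒ L over [I-1,I-2,II-1,II-2]: 4 consistent
U/I-1 aff ·: uu
U/I-2 ? ·: UU|Uu
U/II-1 ? I-1×I-2: Uu|uu
U/II-2 un I-1×I-2: Uu
⇒ U over [I-1,I-2,II-1,II-2]: 3 consistent

I-1 ∈ {GG Ll uu, GG ll uu, Gg Ll uu, Gg ll uu, gg Ll uu, gg ll uu}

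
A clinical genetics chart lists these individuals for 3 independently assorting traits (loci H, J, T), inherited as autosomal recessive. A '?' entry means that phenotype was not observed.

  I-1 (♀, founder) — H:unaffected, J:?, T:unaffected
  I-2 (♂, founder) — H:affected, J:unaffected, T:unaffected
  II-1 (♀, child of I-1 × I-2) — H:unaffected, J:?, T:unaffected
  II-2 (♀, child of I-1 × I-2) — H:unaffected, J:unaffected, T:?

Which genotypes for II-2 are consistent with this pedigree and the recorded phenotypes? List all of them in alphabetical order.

H/I-1 un ·: HH|Hh
H/I-2 aff ·: hh
H/II-1 un I-1×I-2: Hh
H/II-2 un I-1×I-2: Hh
⇒ H over [I-1,I-2,II-1,II-2]: 2 consistent
J/I-1 ? ·: JJ|Jj|jj
J/I-2 un ·: JJ|Jj
J/II-1 ? I-1×I-2: JJ|Jj|jj
J/II-2 un I-1×I-2: JJ|Jj
⇒ J over [I-1,I-2,II-1,II-2]: 18 consistent
T/I-1 un ·: TT|Tt
T/I-2 un ·: TT|Tt
T/II-1 un I-1×I-2: TT|Tt
T/II-2 ? I-1×I-2: TT|Tt|tt
⇒ T over [I-1,I-2,II-1,II-2]: 15 consistent

II-2 ∈ {Hh JJ TT, Hh JJ Tt, Hh JJ tt, Hh Jj TT, Hh Jj Tt, Hh Jj tt}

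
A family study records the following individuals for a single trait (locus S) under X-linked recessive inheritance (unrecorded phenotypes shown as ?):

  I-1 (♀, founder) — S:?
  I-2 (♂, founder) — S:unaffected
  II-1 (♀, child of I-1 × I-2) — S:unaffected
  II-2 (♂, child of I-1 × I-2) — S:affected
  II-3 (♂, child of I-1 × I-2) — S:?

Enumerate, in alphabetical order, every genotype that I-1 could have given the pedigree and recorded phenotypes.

S/I-1 ? ·: X^SX^s|X^sX^s
S/I-2 un ·: X^SY
S/II-1 un I-1×I-2: X^SX^S|X^SX^s
S/II-2 aff I-1×I-2: X^sY
S/II-3 ? I-1×I-2: X^SY|X^sY
⇒ S over [I-1,I-2,II-1,II-2,II-3]: 5 consistent

I-1 ∈ {X^SX^s, X^sX^s}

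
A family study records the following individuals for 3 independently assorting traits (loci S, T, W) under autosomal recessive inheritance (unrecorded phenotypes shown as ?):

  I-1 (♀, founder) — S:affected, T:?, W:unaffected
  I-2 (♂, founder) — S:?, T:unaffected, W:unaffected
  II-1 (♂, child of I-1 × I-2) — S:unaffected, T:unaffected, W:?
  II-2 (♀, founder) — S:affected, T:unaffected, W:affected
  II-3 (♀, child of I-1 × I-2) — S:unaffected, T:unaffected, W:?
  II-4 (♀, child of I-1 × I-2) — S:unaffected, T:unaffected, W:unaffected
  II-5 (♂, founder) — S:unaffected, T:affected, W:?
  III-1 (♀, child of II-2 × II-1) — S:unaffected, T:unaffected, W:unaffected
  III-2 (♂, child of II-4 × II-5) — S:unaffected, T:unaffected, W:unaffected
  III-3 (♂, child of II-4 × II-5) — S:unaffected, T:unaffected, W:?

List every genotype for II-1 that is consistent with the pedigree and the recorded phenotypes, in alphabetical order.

II-1 ∈ {Ss TT WW, Ss TT Ww, Ss Tt WW, Ss Tt Ww}

S/I-1 aff ·: ss
S/I-2 ? ·: SS|Ss
S/II-1 un I-1×I-2: Ss
S/II-2 aff ·: ss
S/II-3 un I-1×I-2: Ss
S/II-4 un I-1×I-2: Ss
S/II-5 un ·: SS|Ss
S/III-1 un II-2×II-1: Ss
S/III-2 un II-4×II-5: SS|Ss
S/III-3 un II-4×II-5: SS|Ss
⇒ S over [I-1,I-2,II-1,II-2,II-3,II-4,II-5,III-1,III-2,III-3]: 16 consistent
T/I-1 ? ·: TT|Tt|tt
T/I-2 un ·: TT|Tt
T/II-1 un I-1×I-2: TT|Tt
T/II-2 un ·: TT|Tt
T/II-3 un I-1×I-2: TT|Tt
T/II-4 un I-1×I-2: TT|Tt
T/II-5 aff ·: tt
T/III-1 un II-2×II-1: TT|Tt
T/III-2 un II-4×II-5: Tt
T/III-3 un II-4×II-5: Tt
⇒ T over [I-1,I-2,II-1,II-2,II-3,II-4,II-5,III-1,III-2,III-3]: 95 consistent
W/I-1 un ·: WW|Ww
W/I-2 un ·: WW|Ww
W/II-1 ? I-1×I-2: WW|Ww
W/II-2 aff ·: ww
W/II-3 ? I-1×I-2: WW|Ww|ww
W/II-4 un I-1×I-2: WW|Ww
W/II-5 ? ·: WW|Ww|ww
W/III-1 un II-2×II-1: Ww
W/III-2 un II-4×II-5: WW|Ww
W/III-3 ? II-4×II-5: WW|Ww|ww
⇒ W over [I-1,I-2,II-1,II-2,II-3,II-4,II-5,III-1,III-2,III-3]: 258 consistent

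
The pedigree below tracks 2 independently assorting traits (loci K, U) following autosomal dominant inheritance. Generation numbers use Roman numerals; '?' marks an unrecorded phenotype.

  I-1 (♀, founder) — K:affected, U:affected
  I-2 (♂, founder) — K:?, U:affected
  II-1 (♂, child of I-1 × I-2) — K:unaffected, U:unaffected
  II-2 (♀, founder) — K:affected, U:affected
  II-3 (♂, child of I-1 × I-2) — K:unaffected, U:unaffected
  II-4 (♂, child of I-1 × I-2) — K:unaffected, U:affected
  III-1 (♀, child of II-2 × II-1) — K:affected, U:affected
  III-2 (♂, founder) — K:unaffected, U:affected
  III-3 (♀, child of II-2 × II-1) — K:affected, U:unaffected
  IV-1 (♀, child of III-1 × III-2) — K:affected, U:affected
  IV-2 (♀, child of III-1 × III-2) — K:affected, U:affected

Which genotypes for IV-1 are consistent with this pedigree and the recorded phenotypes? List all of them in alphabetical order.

IV-1 ∈ {Kk UU, Kk Uu}

K/I-1 aff ·: Kk
K/I-2 ? ·: kk|Kk
K/II-1 un I-1×I-2: kk
K/II-2 aff ·: Kk|KK
K/II-3 un I-1×I-2: kk
K/II-4 un I-1×I-2: kk
K/III-1 aff II-2×II-1: Kk
K/III-2 un ·: kk
K/III-3 aff II-2×II-1: Kk
K/IV-1 aff III-1×III-2: Kk
K/IV-2 aff III-1×III-2: Kk
⇒ K over [I-1,I-2,II-1,II-2,II-3,II-4,III-1,III-2,III-3,IV-1,IV-2]: 4 consistent
U/I-1 aff ·: Uu
U/I-2 aff ·: Uu
U/II-1 un I-1×I-2: uu
U/II-2 aff ·: Uu
U/II-3 un I-1×I-2: uu
U/II-4 aff I-1×I-2: Uu|UU
U/III-1 aff II-2×II-1: Uu
U/III-2 aff ·: Uu|UU
U/III-3 un II-2×II-1: uu
U/IV-1 aff III-1×III-2: Uu|UU
U/IV-2 aff III-1×III-2: Uu|UU
⇒ U over [I-1,I-2,II-1,II-2,II-3,II-4,III-1,III-2,III-3,IV-1,IV-2]: 16 consistent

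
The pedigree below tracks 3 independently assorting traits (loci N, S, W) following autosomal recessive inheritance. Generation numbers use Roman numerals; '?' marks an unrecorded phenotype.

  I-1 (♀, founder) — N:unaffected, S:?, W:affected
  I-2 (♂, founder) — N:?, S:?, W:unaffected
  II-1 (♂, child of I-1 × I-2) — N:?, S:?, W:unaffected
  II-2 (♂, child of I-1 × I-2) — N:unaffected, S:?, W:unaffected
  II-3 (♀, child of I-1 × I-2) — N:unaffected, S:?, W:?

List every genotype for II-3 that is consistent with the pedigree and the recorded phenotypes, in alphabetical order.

II-3 ∈ {NN SS Ww, NN SS ww, NN Ss Ww, NN Ss ww, NN ss Ww, NN ss ww, Nn SS Ww, Nn SS ww, Nn Ss Ww, Nn Ss ww, Nn ss Ww, Nn ss ww}

N/I-1 un ·: NN|Nn
N/I-2 ? ·: NN|Nn|nn
N/II-1 ? I-1×I-2: NN|Nn|nn
N/II-2 un I-1×I-2: NN|Nn
N/II-3 un I-1×I-2: NN|Nn
⇒ N over [I-1,I-2,II-1,II-2,II-3]: 32 consistent
S/I-1 ? ·: SS|Ss|ss
S/I-2 ? ·: SS|Ss|ss
S/II-1 ? I-1×I-2: SS|Ss|ss
S/II-2 ? I-1×I-2: SS|Ss|ss
S/II-3 ? I-1×I-2: SS|Ss|ss
⇒ S over [I-1,I-2,II-1,II-2,II-3]: 63 consistent
W/I-1 aff ·: ww
W/I-2 un ·: WW|Ww
W/II-1 un I-1×I-2: Ww
W/II-2 un I-1×I-2: Ww
W/II-3 ? I-1×I-2: Ww|ww
⇒ W over [I-1,I-2,II-1,II-2,II-3]: 3 consistent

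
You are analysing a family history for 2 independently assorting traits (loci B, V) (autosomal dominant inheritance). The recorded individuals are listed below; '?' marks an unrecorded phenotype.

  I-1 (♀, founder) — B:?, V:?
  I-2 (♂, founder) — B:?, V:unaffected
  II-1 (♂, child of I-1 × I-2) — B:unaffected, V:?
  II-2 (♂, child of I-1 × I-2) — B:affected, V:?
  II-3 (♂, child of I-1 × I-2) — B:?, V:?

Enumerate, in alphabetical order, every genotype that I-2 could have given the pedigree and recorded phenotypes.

I-2 ∈ {Bb vv, bb vv}

B/I-1 ? ·: bb|Bb
B/I-2 ? ·: bb|Bb
B/II-1 un I-1×I-2: bb
B/II-2 aff I-1×I-2: Bb|BB
B/II-3 ? I-1×I-2: bb|Bb|BB
⇒ B over [I-1,I-2,II-1,II-2,II-3]: 10 consistent
V/I-1 ? ·: vv|Vv|VV
V/I-2 un ·: vv
V/II-1 ? I-1×I-2: vv|Vv
V/II-2 ? I-1×I-2: vv|Vv
V/II-3 ? I-1×I-2: vv|Vv
⇒ V over [I-1,I-2,II-1,II-2,II-3]: 10 consistent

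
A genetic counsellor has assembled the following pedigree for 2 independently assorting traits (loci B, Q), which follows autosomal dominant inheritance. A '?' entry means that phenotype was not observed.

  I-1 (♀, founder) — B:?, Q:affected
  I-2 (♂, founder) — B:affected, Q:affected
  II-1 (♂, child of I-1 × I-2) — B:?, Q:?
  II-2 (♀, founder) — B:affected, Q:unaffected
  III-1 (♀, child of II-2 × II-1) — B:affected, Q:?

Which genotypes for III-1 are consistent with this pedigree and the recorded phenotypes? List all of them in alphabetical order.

B/I-1 ? ·: bb|Bb|BB
B/I-2 aff ·: Bb|BB
B/II-1 ? I-1×I-2: bb|Bb|BB
B/II-2 aff ·: Bb|BB
B/III-1 aff II-2×II-1: Bb|BB
⇒ B over [I-1,I-2,II-1,II-2,III-1]: 36 consistent
Q/I-1 aff ·: Qq|QQ
Q/I-2 aff ·: Qq|QQ
Q/II-1 ? I-1×I-2: qq|Qq|QQ
Q/II-2 un ·: qq
Q/III-1 ? II-2×II-1: qq|Qq
⇒ Q over [I-1,I-2,II-1,II-2,III-1]: 11 consistent

III-1 ∈ {BB Qq, BB qq, Bb Qq, Bb qq}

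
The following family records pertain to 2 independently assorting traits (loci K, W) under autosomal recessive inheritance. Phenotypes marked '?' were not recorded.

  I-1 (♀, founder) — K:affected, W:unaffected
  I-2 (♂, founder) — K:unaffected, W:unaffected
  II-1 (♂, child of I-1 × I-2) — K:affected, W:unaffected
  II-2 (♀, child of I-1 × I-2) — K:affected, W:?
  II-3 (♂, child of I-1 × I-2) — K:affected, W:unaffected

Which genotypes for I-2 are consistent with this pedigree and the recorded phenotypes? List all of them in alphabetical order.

I-2 ∈ {Kk WW, Kk Ww}

K/I-1 aff ·: kk
K/I-2 un ·: Kk
K/II-1 aff I-1×I-2: kk
K/II-2 aff I-1×I-2: kk
K/II-3 aff I-1×I-2: kk
⇒ K over [I-1,I-2,II-1,II-2,II-3]: 1 consistent
W/I-1 un ·: WW|Ww
W/I-2 un ·: WW|Ww
W/II-1 un I-1×I-2: WW|Ww
W/II-2 ? I-1×I-2: WW|Ww|ww
W/II-3 un I-1×I-2: WW|Ww
⇒ W over [I-1,I-2,II-1,II-2,II-3]: 29 consistent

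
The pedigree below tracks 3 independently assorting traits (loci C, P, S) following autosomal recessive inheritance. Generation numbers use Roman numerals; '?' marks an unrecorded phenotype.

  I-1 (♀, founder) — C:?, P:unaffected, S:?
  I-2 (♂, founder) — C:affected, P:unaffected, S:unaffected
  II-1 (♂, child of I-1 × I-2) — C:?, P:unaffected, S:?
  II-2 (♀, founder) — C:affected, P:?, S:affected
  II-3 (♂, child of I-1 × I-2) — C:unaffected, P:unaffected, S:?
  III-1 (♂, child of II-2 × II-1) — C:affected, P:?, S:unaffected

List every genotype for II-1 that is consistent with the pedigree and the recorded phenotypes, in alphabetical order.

II-1 ∈ {Cc PP SS, Cc PP Ss, Cc Pp SS, Cc Pp Ss, cc PP SS, cc PP Ss, cc Pp SS, cc Pp Ss}

C/I-1 ? ·: CC|Cc
C/I-2 aff ·: cc
C/II-1 ? I-1×I-2: Cc|cc
C/II-2 aff ·: cc
C/II-3 un I-1×I-2: Cc
C/III-1 aff II-2×II-1: cc
⇒ C over [I-1,I-2,II-1,II-2,II-3,III-1]: 3 consistent
P/I-1 un ·: PP|Pp
P/I-2 un ·: PP|Pp
P/II-1 un I-1×I-2: PP|Pp
P/II-2 ? ·: PP|Pp|pp
P/II-3 un I-1×I-2: PP|Pp
P/III-1 ? II-2×II-1: PP|Pp|pp
⇒ P over [I-1,I-2,II-1,II-2,II-3,III-1]: 70 consistent
S/I-1 ? ·: SS|Ss|ss
S/I-2 un ·: SS|Ss
S/II-1 ? I-1×I-2: SS|Ss
S/II-2 aff ·: ss
S/II-3 ? I-1×I-2: SS|Ss|ss
S/III-1 un II-2×II-1: Ss
⇒ S over [I-1,I-2,II-1,II-2,II-3,III-1]: 18 consistent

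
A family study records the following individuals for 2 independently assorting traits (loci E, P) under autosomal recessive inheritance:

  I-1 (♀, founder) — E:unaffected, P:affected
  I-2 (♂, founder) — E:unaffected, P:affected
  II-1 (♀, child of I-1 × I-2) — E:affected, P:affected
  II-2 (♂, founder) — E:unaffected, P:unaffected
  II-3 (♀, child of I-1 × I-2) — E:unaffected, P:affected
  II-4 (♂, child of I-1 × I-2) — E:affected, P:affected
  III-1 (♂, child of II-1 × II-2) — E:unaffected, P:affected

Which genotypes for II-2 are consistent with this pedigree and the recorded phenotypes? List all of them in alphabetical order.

E/I-1 un ·: Ee
E/I-2 un ·: Ee
E/II-1 aff I-1×I-2: ee
E/II-2 un ·: EE|Ee
E/II-3 un I-1×I-2: EE|Ee
E/II-4 aff I-1×I-2: ee
E/III-1 un II-1×II-2: Ee
⇒ E over [I-1,I-2,II-1,II-2,II-3,II-4,III-1]: 4 consistent
P/I-1 aff ·: pp
P/I-2 aff ·: pp
P/II-1 aff I-1×I-2: pp
P/II-2 un ·: Pp
P/II-3 aff I-1×I-2: pp
P/II-4 aff I-1×I-2: pp
P/III-1 aff II-1×II-2: pp
⇒ P over [I-1,I-2,II-1,II-2,II-3,II-4,III-1]: 1 consistent

II-2 ∈ {EE Pp, Ee Pp}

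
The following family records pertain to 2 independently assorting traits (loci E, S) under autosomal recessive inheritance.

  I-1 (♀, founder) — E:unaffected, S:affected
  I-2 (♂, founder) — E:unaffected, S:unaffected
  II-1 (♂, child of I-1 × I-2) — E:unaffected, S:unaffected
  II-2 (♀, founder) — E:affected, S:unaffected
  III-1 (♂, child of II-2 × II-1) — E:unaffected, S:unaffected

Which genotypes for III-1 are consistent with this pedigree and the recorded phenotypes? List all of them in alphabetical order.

III-1 ∈ {Ee SS, Ee Ss}

E/I-1 un ·: EE|Ee
E/I-2 un ·: EE|Ee
E/II-1 un I-1×I-2: EE|Ee
E/II-2 aff ·: ee
E/III-1 un II-2×II-1: Ee
⇒ E over [I-1,I-2,II-1,II-2,III-1]: 7 consistent
S/I-1 aff ·: ss
S/I-2 un ·: SS|Ss
S/II-1 un I-1×I-2: Ss
S/II-2 un ·: SS|Ss
S/III-1 un II-2×II-1: SS|Ss
⇒ S over [I-1,I-2,II-1,II-2,III-1]: 8 consistent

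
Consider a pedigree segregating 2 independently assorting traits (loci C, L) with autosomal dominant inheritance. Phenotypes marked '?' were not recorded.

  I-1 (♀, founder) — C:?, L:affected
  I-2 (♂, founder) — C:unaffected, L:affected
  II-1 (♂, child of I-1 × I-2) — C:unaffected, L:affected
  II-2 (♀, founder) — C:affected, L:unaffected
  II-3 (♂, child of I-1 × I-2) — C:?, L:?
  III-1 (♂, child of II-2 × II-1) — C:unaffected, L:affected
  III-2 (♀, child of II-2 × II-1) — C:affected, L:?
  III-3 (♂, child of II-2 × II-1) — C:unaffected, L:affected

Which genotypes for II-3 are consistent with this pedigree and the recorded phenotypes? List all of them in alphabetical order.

C/I-1 ? ·: cc|Cc
C/I-2 un ·: cc
C/II-1 un I-1×I-2: cc
C/II-2 aff ·: Cc
C/II-3 ? I-1×I-2: cc|Cc
C/III-1 un II-2×II-1: cc
C/III-2 aff II-2×II-1: Cc
C/III-3 un II-2×II-1: cc
⇒ C over [I-1,I-2,II-1,II-2,II-3,III-1,III-2,III-3]: 3 consistent
L/I-1 aff ·: Ll|LL
L/I-2 aff ·: Ll|LL
L/II-1 aff I-1×I-2: Ll|LL
L/II-2 un ·: ll
L/II-3 ? I-1×I-2: ll|Ll|LL
L/III-1 aff II-2×II-1: Ll
L/III-2 ? II-2×II-1: ll|Ll
L/III-3 aff II-2×II-1: Ll
⇒ L over [I-1,I-2,II-1,II-2,II-3,III-1,III-2,III-3]: 22 consistent

II-3 ∈ {Cc LL, Cc Ll, Cc ll, cc LL, cc Ll, cc ll}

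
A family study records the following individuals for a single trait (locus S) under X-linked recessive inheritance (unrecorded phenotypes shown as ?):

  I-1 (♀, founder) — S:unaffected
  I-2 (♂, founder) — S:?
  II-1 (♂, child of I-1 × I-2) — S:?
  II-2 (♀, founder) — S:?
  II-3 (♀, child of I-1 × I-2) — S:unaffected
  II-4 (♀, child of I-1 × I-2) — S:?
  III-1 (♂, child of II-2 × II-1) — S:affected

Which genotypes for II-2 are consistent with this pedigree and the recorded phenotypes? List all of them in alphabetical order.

S/I-1 un ·: X^SX^S|X^SX^s
S/I-2 ? ·: X^SY|X^sY
S/II-1 ? I-1×I-2: X^SY|X^sY
S/II-2 ? ·: X^SX^s|X^sX^s
S/II-3 un I-1×I-2: X^SX^S|X^SX^s
S/II-4 ? I-1×I-2: X^SX^S|X^SX^s|X^sX^s
S/III-1 aff II-2×II-1: X^sY
⇒ S over [I-1,I-2,II-1,II-2,II-3,II-4,III-1]: 28 consistent

II-2 ∈ {X^SX^s, X^sX^s}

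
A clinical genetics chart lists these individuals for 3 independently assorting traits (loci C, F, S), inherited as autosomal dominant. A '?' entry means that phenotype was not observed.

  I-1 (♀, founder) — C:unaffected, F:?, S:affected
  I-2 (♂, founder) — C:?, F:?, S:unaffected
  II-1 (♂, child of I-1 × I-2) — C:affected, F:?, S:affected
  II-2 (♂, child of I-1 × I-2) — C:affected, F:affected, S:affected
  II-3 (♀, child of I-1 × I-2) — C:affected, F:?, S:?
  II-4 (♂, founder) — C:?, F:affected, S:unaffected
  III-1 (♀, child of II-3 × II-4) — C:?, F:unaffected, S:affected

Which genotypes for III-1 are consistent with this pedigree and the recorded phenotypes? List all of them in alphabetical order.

C/I-1 un ·: cc
C/I-2 ? ·: Cc|CC
C/II-1 aff I-1×I-2: Cc
C/II-2 aff I-1×I-2: Cc
C/II-3 aff I-1×I-2: Cc
C/II-4 ? ·: cc|Cc|CC
C/III-1 ? II-3×II-4: cc|Cc|CC
⇒ C over [I-1,I-2,II-1,II-2,II-3,II-4,III-1]: 14 consistent
F/I-1 ? ·: ff|Ff|FF
F/I-2 ? ·: ff|Ff|FF
F/II-1 ? I-1×I-2: ff|Ff|FF
F/II-2 aff I-1×I-2: Ff|FF
F/II-3 ? I-1×I-2: ff|Ff
F/II-4 aff ·: Ff
F/III-1 un II-3×II-4: ff
⇒ F over [I-1,I-2,II-1,II-2,II-3,II-4,III-1]: 30 consistent
S/I-1 aff ·: Ss|SS
S/I-2 un ·: ss
S/II-1 aff I-1×I-2: Ss
S/II-2 aff I-1×I-2: Ss
S/II-3 ? I-1×I-2: Ss
S/II-4 un ·: ss
S/III-1 aff II-3×II-4: Ss
⇒ S over [I-1,I-2,II-1,II-2,II-3,II-4,III-1]: 2 consistent

III-1 ∈ {CC ff Ss, Cc ff Ss, cc ff Ss}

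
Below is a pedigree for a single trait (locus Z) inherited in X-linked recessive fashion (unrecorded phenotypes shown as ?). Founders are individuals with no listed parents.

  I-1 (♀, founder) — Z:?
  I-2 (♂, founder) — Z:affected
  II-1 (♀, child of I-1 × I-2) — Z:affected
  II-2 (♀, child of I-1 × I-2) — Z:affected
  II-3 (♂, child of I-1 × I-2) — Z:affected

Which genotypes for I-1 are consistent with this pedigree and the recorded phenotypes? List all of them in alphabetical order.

I-1 ∈ {X^ZX^z, X^zX^z}

Z/I-1 ? ·: X^ZX^z|X^zX^z
Z/I-2 aff ·: X^zY
Z/II-1 aff I-1×I-2: X^zX^z
Z/II-2 aff I-1×I-2: X^zX^z
Z/II-3 aff I-1×I-2: X^zY
⇒ Z over [I-1,I-2,II-1,II-2,II-3]: 2 consistent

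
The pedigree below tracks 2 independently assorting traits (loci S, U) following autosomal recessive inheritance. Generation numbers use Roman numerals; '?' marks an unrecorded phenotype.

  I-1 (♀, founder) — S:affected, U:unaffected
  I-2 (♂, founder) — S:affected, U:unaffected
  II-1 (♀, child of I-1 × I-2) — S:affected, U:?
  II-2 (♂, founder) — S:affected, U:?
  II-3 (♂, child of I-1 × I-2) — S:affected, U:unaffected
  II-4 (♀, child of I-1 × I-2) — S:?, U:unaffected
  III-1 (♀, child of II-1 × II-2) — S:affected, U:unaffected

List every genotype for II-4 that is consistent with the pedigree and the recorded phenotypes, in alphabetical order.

S/I-1 aff ·: ss
S/I-2 aff ·: ss
S/II-1 aff I-1×I-2: ss
S/II-2 aff ·: ss
S/II-3 aff I-1×I-2: ss
S/II-4 ? I-1×I-2: ss
S/III-1 aff II-1×II-2: ss
⇒ S over [I-1,I-2,II-1,II-2,II-3,II-4,III-1]: 1 consistent
U/I-1 un ·: UU|Uu
U/I-2 un ·: UU|Uu
U/II-1 ? I-1×I-2: UU|Uu|uu
U/II-2 ? ·: UU|Uu|uu
U/II-3 un I-1×I-2: UU|Uu
U/II-4 un I-1×I-2: UU|Uu
U/III-1 un II-1×II-2: UU|Uu
⇒ U over [I-1,I-2,II-1,II-2,II-3,II-4,III-1]: 120 consistent

II-4 ∈ {ss UU, ss Uu}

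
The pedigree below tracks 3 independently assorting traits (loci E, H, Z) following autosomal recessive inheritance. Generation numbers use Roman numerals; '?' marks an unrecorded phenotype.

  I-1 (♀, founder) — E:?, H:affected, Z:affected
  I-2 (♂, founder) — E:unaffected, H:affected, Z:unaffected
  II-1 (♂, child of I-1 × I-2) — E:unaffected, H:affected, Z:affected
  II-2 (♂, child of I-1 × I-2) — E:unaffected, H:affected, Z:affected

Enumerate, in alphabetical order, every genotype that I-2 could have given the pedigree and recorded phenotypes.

E/I-1 ? ·: EE|Ee|ee
E/I-2 un ·: EE|Ee
E/II-1 un I-1×I-2: EE|Ee
E/II-2 un I-1×I-2: EE|Ee
⇒ E over [I-1,I-2,II-1,II-2]: 15 consistent
H/I-1 aff ·: hh
H/I-2 aff ·: hh
H/II-1 aff I-1×I-2: hh
H/II-2 aff I-1×I-2: hh
⇒ H over [I-1,I-2,II-1,II-2]: 1 consistent
Z/I-1 aff ·: zz
Z/I-2 un ·: Zz
Z/II-1 aff I-1×I-2: zz
Z/II-2 aff I-1×I-2: zz
⇒ Z over [I-1,I-2,II-1,II-2]: 1 consistent

I-2 ∈ {EE hh Zz, Ee hh Zz}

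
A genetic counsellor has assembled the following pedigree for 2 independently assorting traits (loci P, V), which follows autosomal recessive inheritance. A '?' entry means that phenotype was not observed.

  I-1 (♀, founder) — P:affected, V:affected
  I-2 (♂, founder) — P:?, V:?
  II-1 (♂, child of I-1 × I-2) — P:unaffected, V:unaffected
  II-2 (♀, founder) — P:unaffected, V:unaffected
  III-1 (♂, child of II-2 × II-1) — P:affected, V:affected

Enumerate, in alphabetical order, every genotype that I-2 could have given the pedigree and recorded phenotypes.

P/I-1 aff ·: pp
P/I-2 ? ·: PP|Pp
P/II-1 un I-1×I-2: Pp
P/II-2 un ·: Pp
P/III-1 aff II-2×II-1: pp
⇒ P over [I-1,I-2,II-1,II-2,III-1]: 2 consistent
V/I-1 aff ·: vv
V/I-2 ? ·: VV|Vv
V/II-1 un I-1×I-2: Vv
V/II-2 un ·: Vv
V/III-1 aff II-2×II-1: vv
⇒ V over [I-1,I-2,II-1,II-2,III-1]: 2 consistent

I-2 ∈ {PP VV, PP Vv, Pp VV, Pp Vv}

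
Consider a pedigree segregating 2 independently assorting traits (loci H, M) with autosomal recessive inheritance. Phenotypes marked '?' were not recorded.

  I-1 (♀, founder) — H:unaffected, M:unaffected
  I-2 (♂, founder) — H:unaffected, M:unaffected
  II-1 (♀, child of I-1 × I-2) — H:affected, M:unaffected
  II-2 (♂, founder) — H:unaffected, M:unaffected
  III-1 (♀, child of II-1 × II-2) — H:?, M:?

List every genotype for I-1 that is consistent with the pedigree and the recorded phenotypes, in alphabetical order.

I-1 ∈ {Hh MM, Hh Mm}

H/I-1 un ·: Hh
H/I-2 un ·: Hh
H/II-1 aff I-1×I-2: hh
H/II-2 un ·: HH|Hh
H/III-1 ? II-1×II-2: Hh|hh
⇒ H over [I-1,I-2,II-1,II-2,III-1]: 3 consistent
M/I-1 un ·: MM|Mm
M/I-2 un ·: MM|Mm
M/II-1 un I-1×I-2: MM|Mm
M/II-2 un ·: MM|Mm
M/III-1 ? II-1×II-2: MM|Mm|mm
⇒ M over [I-1,I-2,II-1,II-2,III-1]: 27 consistent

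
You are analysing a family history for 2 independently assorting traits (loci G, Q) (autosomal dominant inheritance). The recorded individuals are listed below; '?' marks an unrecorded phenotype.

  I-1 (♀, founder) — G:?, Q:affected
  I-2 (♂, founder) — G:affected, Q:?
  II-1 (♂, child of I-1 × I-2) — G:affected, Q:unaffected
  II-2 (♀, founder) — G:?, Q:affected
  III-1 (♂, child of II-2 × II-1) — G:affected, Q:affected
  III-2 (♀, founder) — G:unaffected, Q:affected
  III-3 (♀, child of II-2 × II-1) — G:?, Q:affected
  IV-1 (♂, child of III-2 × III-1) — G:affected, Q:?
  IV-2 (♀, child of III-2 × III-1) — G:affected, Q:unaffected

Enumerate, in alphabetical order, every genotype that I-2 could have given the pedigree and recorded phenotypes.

I-2 ∈ {GG Qq, GG qq, Gg Qq, Gg qq}

G/I-1 ? ·: gg|Gg|GG
G/I-2 aff ·: Gg|GG
G/II-1 aff I-1×I-2: Gg|GG
G/II-2 ? ·: gg|Gg|GG
G/III-1 aff II-2×II-1: Gg|GG
G/III-2 un ·: gg
G/III-3 ? II-2×II-1: gg|Gg|GG
G/IV-1 aff III-2×III-1: Gg
G/IV-2 aff III-2×III-1: Gg
⇒ G over [I-1,I-2,II-1,II-2,III-1,III-2,III-3,IV-1,IV-2]: 84 consistent
Q/I-1 aff ·: Qq
Q/I-2 ? ·: qq|Qq
Q/II-1 un I-1×I-2: qq
Q/II-2 aff ·: Qq|QQ
Q/III-1 aff II-2×II-1: Qq
Q/III-2 aff ·: Qq
Q/III-3 aff II-2×II-1: Qq
Q/IV-1 ? III-2×III-1: qq|Qq|QQ
Q/IV-2 un III-2×III-1: qq
⇒ Q over [I-1,I-2,II-1,II-2,III-1,III-2,III-3,IV-1,IV-2]: 12 consistent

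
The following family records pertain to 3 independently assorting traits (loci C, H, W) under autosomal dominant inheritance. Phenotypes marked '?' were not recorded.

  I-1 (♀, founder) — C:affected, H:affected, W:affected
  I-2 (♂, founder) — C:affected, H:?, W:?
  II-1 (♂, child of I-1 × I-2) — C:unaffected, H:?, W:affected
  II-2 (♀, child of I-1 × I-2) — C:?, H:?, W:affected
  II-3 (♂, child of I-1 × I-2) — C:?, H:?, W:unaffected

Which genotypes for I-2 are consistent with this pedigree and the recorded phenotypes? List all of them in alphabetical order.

I-2 ∈ {Cc HH Ww, Cc HH ww, Cc Hh Ww, Cc Hh ww, Cc hh Ww, Cc hh ww}

C/I-1 aff ·: Cc
C/I-2 aff ·: Cc
C/II-1 un I-1×I-2: cc
C/II-2 ? I-1×I-2: cc|Cc|CC
C/II-3 ? I-1×I-2: cc|Cc|CC
⇒ C over [I-1,I-2,II-1,II-2,II-3]: 9 consistent
H/I-1 aff ·: Hh|HH
H/I-2 ? ·: hh|Hh|HH
H/II-1 ? I-1×I-2: hh|Hh|HH
H/II-2 ? I-1×I-2: hh|Hh|HH
H/II-3 ? I-1×I-2: hh|Hh|HH
⇒ H over [I-1,I-2,II-1,II-2,II-3]: 53 consistent
W/I-1 aff ·: Ww
W/I-2 ? ·: ww|Ww
W/II-1 aff I-1×I-2: Ww|WW
W/II-2 aff I-1×I-2: Ww|WW
W/II-3 un I-1×I-2: ww
⇒ W over [I-1,I-2,II-1,II-2,II-3]: 5 consistent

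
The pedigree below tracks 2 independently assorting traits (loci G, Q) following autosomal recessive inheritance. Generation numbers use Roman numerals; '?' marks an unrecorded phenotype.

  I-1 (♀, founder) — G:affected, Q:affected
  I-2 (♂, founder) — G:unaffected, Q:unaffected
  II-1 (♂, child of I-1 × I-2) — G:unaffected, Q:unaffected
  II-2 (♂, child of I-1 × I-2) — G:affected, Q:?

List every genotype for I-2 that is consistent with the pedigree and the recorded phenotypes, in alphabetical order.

I-2 ∈ {Gg QQ, Gg Qq}

G/I-1 aff ·: gg
G/I-2 un ·: Gg
G/II-1 un I-1×I-2: Gg
G/II-2 aff I-1×I-2: gg
⇒ G over [I-1,I-2,II-1,II-2]: 1 consistent
Q/I-1 aff ·: qq
Q/I-2 un ·: QQ|Qq
Q/II-1 un I-1×I-2: Qq
Q/II-2 ? I-1×I-2: Qq|qq
⇒ Q over [I-1,I-2,II-1,II-2]: 3 consistent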